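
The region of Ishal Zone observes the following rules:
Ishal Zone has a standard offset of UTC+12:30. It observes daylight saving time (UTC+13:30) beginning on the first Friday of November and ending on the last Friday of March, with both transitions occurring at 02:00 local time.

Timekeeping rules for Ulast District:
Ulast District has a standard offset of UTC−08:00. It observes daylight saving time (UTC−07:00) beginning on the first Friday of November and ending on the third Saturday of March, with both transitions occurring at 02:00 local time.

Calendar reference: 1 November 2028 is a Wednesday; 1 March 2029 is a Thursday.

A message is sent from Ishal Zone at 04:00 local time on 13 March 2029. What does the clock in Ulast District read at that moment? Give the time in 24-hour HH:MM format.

1 November 2028 is a Wednesday, so the first Friday is November 3.
1 March 2029 is a Thursday, so Fridays fall on 2, 9, 16, 23, 30; the last is March 30.
Daylight saving runs 3 November 2028 – 30 March 2029; 13 March 2029 is inside that window, so Ishal Zone is at UTC+13:30.
04:00 Ishal Zone − 13h30m = 14:30 UTC (rolling into the previous day, 12 March 2029).
1 November 2028 is a Wednesday, so the first Friday is November 3.
1 March 2029 is a Thursday, so the first Saturday is March 3 and the third is March 17.
At the standard offset (UTC−08:00), 14:30 UTC − 8h = 06:30 Ulast District standard time.
The standard-time date in Ulast District, 12 March 2029, falls between 3 November 2028 and 17 March 2029, so daylight saving is in effect and Ulast District is at UTC−07:00.
14:30 UTC − 7h = 07:30 Ulast District.

07:30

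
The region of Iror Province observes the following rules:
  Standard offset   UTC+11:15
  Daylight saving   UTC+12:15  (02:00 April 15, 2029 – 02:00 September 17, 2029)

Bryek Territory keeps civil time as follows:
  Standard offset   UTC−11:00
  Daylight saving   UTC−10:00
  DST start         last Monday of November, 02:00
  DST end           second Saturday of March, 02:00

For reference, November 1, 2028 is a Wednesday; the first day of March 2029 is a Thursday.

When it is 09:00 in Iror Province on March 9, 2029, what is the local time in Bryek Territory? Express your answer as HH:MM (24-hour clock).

11:45

March 9, 2029 is outside the daylight-saving period (15 April – 17 September), so Iror Province is on standard time, UTC+11:15.
09:00 Iror Province − 11h15m = 21:45 UTC (rolling into the previous day, 8 March 2029).
1 November 2028 is a Wednesday, so Mondays fall on 6, 13, 20, 27; the last is November 27.
1 March 2029 is a Thursday, so the first Saturday is March 3 and the second is March 10.
At the standard offset (UTC−11:00), 21:45 UTC − 11h = 10:45 Bryek Territory standard time.
The standard-time date in Bryek Territory, March 8, 2029, lies within the daylight-saving period (27 November 2028 – 10 March 2029), so Bryek Territory is on daylight time, UTC−10:00.
21:45 UTC − 10h = 11:45 Bryek Territory.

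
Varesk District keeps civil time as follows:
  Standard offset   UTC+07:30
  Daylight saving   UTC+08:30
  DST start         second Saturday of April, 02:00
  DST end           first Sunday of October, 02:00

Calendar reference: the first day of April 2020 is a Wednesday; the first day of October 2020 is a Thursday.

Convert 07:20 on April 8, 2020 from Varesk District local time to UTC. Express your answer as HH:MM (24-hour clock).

1 April 2020 is a Wednesday, so the first Saturday is April 4 and the second is April 11.
1 October 2020 is a Thursday, so the first Sunday is October 4.
April 8, 2020 does not fall between 11 April and 4 October, so daylight saving is not in effect and Varesk District is at UTC+07:30.
07:20 local − 7h30m = 23:50 UTC (rolling into the previous day, 7 April 2020).

23:50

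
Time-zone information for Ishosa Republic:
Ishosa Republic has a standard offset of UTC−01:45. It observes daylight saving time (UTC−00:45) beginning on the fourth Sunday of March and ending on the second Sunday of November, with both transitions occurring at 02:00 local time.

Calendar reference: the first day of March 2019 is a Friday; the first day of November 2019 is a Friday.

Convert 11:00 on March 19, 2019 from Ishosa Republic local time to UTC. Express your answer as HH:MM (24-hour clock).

12:45

1 March 2019 is a Friday, so the first Sunday is March 3 and the fourth is March 24.
1 November 2019 is a Friday, so the first Sunday is November 3 and the second is November 10.
Daylight saving runs 24 March – 10 November; March 19, 2019 is outside that window, so Ishosa Republic is on standard time at UTC−01:45.
11:00 local + 1h45m = 12:45 UTC.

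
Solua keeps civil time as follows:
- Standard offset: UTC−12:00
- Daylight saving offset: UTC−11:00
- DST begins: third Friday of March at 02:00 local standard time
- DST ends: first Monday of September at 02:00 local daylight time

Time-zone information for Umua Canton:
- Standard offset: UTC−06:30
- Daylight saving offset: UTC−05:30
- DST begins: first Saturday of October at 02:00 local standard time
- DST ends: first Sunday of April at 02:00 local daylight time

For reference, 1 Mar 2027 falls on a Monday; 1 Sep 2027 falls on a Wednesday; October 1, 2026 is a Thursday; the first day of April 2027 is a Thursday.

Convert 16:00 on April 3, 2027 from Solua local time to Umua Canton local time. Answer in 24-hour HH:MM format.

21:30

1 March 2027 is a Monday, so the first Friday is March 5 and the third is March 19.
1 September 2027 is a Wednesday, so the first Monday is September 6.
April 3, 2027 lies within the daylight-saving period (19 March – 6 September), so Solua is on daylight time, UTC−11:00.
16:00 Solua + 11h = 03:00 UTC (rolling into the next day, 4 April 2027).
1 October 2026 is a Thursday, so the first Saturday is October 3.
1 April 2027 is a Thursday, so the first Sunday is April 4.
At the standard offset (UTC−06:30), 03:00 UTC − 6h30m = 20:30 Umua Canton standard time (rolling into the previous day, 3 April 2027).
Daylight saving runs 3 October 2026 – 4 April 2027; the standard-time date in Umua Canton, April 3, 2027, is inside that window, so Umua Canton is at UTC−05:30.
03:00 UTC − 5h30m = 21:30 Umua Canton (rolling into the previous day, 3 April 2027).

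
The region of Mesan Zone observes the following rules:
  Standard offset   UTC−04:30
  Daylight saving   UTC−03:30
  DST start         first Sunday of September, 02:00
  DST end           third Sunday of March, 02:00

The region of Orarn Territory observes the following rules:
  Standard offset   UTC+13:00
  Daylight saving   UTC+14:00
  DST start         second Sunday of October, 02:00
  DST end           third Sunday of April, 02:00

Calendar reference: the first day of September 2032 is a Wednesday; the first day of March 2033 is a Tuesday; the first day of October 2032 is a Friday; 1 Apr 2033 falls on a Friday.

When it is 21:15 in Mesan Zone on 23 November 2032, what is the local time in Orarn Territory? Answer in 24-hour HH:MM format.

1 September 2032 is a Wednesday, so the first Sunday is September 5.
1 March 2033 is a Tuesday, so the first Sunday is March 6 and the third is March 20.
Daylight saving runs 5 September 2032 – 20 March 2033; 23 November 2032 is inside that window, so Mesan Zone is at UTC−03:30.
21:15 Mesan Zone + 3h30m = 00:45 UTC (rolling into the next day, 24 November 2032).
1 October 2032 is a Friday, so the first Sunday is October 3 and the second is October 10.
1 April 2033 is a Friday, so the first Sunday is April 3 and the third is April 17.
At the standard offset (UTC+13:00), 00:45 UTC + 13h = 13:45 Orarn Territory standard time.
The standard-time date in Orarn Territory, 24 November 2032, falls between 10 October 2032 and 17 April 2033, so daylight saving is in effect and Orarn Territory is at UTC+14:00.
00:45 UTC + 14h = 14:45 Orarn Territory.

14:45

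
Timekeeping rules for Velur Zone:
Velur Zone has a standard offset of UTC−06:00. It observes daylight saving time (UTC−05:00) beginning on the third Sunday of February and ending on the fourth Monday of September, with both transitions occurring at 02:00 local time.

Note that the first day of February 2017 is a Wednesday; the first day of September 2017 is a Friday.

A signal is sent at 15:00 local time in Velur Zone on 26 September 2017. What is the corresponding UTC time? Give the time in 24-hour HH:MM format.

21:00

1 February 2017 is a Wednesday, so the first Sunday is February 5 and the third is February 19.
1 September 2017 is a Friday, so the first Monday is September 4 and the fourth is September 25.
26 September 2017 does not fall between 19 February and 25 September, so daylight saving is not in effect and Velur Zone is at UTC−06:00.
15:00 local + 6h = 21:00 UTC.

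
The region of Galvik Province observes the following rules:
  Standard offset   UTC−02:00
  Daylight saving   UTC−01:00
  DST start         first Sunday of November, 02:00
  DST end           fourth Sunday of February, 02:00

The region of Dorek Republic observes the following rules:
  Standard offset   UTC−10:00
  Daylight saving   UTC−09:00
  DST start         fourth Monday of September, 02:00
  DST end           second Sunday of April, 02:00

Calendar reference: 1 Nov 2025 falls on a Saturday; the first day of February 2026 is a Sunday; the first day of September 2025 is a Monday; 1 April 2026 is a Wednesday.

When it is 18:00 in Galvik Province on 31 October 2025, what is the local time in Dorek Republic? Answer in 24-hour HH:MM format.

1 November 2025 is a Saturday, so the first Sunday is November 2.
1 February 2026 is a Sunday, so the first Sunday is February 1 and the fourth is February 22.
31 October 2025 does not fall between 2 November 2025 and 22 February 2026, so daylight saving is not in effect and Galvik Province is at UTC−02:00.
18:00 Galvik Province + 2h = 20:00 UTC.
1 September 2025 is a Monday, so the first Monday is September 1 and the fourth is September 22.
1 April 2026 is a Wednesday, so the first Sunday is April 5 and the second is April 12.
At the standard offset (UTC−10:00), 20:00 UTC − 10h = 10:00 Dorek Republic standard time.
Daylight saving runs 22 September 2025 – 12 April 2026; the standard-time date in Dorek Republic, 31 October 2025, is inside that window, so Dorek Republic is at UTC−09:00.
20:00 UTC − 9h = 11:00 Dorek Republic.

11:00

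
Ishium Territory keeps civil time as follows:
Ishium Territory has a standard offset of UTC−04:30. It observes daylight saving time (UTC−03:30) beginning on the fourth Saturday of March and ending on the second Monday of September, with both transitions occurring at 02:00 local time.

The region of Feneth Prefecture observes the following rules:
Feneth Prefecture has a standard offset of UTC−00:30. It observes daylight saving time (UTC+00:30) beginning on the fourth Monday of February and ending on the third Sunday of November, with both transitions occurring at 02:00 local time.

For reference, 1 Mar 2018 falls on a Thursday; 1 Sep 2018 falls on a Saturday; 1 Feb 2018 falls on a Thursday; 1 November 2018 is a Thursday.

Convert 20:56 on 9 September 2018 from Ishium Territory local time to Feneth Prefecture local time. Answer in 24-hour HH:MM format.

00:56

1 March 2018 is a Thursday, so the first Saturday is March 3 and the fourth is March 24.
1 September 2018 is a Saturday, so the first Monday is September 3 and the second is September 10.
9 September 2018 falls between 24 March and 10 September, so daylight saving is in effect and Ishium Territory is at UTC−03:30.
20:56 Ishium Territory + 3h30m = 00:26 UTC (rolling into the next day, 10 September 2018).
1 February 2018 is a Thursday, so the first Monday is February 5 and the fourth is February 26.
1 November 2018 is a Thursday, so the first Sunday is November 4 and the third is November 18.
At the standard offset (UTC−00:30), 00:26 UTC − 0h30m = 23:56 Feneth Prefecture standard time (rolling into the previous day, 9 September 2018).
The standard-time date in Feneth Prefecture, 9 September 2018, lies within the daylight-saving period (26 February – 18 November), so Feneth Prefecture is on daylight time, UTC+00:30.
00:26 UTC + 0h30m = 00:56 Feneth Prefecture.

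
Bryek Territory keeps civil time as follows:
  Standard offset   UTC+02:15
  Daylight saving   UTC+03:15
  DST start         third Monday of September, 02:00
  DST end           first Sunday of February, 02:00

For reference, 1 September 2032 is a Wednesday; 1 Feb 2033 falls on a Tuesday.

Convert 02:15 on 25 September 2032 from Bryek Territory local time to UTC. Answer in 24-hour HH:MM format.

1 September 2032 is a Wednesday, so the first Monday is September 6 and the third is September 20.
1 February 2033 is a Tuesday, so the first Sunday is February 6.
25 September 2032 lies within the daylight-saving period (20 September 2032 – 6 February 2033), so Bryek Territory is on daylight time, UTC+03:15.
02:15 local − 3h15m = 23:00 UTC (rolling into the previous day, 24 September 2032).

23:00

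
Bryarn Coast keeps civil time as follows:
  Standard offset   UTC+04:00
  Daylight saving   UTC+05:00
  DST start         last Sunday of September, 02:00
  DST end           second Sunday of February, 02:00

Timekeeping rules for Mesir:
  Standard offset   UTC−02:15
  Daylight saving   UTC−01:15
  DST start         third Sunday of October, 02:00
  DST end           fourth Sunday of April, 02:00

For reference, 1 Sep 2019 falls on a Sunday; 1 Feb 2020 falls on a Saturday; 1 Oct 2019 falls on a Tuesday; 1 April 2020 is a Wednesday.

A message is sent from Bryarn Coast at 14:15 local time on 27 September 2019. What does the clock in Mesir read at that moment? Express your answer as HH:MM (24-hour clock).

08:00

1 September 2019 is a Sunday, so Sundays fall on 1, 8, 15, 22, 29; the last is September 29.
1 February 2020 is a Saturday, so the first Sunday is February 2 and the second is February 9.
27 September 2019 does not fall between 29 September 2019 and 9 February 2020, so daylight saving is not in effect and Bryarn Coast is at UTC+04:00.
14:15 Bryarn Coast − 4h = 10:15 UTC.
1 October 2019 is a Tuesday, so the first Sunday is October 6 and the third is October 20.
1 April 2020 is a Wednesday, so the first Sunday is April 5 and the fourth is April 26.
At the standard offset (UTC−02:15), 10:15 UTC − 2h15m = 08:00 Mesir standard time.
Daylight saving runs 20 October 2019 – 26 April 2020; the standard-time date in Mesir, 27 September 2019, is outside that window, so Mesir is on standard time at UTC−02:15.
10:15 UTC − 2h15m = 08:00 Mesir.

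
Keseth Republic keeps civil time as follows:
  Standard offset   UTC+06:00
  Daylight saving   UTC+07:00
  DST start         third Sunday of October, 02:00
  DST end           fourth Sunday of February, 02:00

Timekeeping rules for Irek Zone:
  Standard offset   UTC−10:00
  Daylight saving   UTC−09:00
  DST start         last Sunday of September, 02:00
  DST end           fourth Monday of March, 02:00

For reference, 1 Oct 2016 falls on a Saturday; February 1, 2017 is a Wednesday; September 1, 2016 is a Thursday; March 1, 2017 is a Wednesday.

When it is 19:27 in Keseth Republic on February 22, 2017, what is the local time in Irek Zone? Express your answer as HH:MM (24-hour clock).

03:27

1 October 2016 is a Saturday, so the first Sunday is October 2 and the third is October 16.
1 February 2017 is a Wednesday, so the first Sunday is February 5 and the fourth is February 26.
February 22, 2017 lies within the daylight-saving period (16 October 2016 – 26 February 2017), so Keseth Republic is on daylight time, UTC+07:00.
19:27 Keseth Republic − 7h = 12:27 UTC.
1 September 2016 is a Thursday, so Sundays fall on 4, 11, 18, 25; the last is September 25.
1 March 2017 is a Wednesday, so the first Monday is March 6 and the fourth is March 27.
At the standard offset (UTC−10:00), 12:27 UTC − 10h = 02:27 Irek Zone standard time.
The standard-time date in Irek Zone, February 22, 2017, falls between 25 September 2016 and 27 March 2017, so daylight saving is in effect and Irek Zone is at UTC−09:00.
12:27 UTC − 9h = 03:27 Irek Zone.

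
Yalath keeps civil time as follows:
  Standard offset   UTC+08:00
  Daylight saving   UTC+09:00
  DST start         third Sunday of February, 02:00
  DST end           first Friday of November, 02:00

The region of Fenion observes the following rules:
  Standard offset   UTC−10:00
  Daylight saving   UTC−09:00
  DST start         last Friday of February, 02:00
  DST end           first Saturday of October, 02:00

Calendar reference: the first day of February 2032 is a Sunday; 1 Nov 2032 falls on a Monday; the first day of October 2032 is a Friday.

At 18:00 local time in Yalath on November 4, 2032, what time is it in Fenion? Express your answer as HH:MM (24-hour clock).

23:00

1 February 2032 is a Sunday, so the first Sunday is February 1 and the third is February 15.
1 November 2032 is a Monday, so the first Friday is November 5.
Daylight saving runs 15 February – 5 November; November 4, 2032 is inside that window, so Yalath is at UTC+09:00.
18:00 Yalath − 9h = 09:00 UTC.
1 February 2032 is a Sunday, so Fridays fall on 6, 13, 20, 27; the last is February 27.
1 October 2032 is a Friday, so the first Saturday is October 2.
At the standard offset (UTC−10:00), 09:00 UTC − 10h = 23:00 Fenion standard time (rolling into the previous day, 3 November 2032).
The standard-time date in Fenion, November 3, 2032, is outside the daylight-saving period (27 February – 2 October), so Fenion is on standard time, UTC−10:00.
09:00 UTC − 10h = 23:00 Fenion (rolling into the previous day, 3 November 2032).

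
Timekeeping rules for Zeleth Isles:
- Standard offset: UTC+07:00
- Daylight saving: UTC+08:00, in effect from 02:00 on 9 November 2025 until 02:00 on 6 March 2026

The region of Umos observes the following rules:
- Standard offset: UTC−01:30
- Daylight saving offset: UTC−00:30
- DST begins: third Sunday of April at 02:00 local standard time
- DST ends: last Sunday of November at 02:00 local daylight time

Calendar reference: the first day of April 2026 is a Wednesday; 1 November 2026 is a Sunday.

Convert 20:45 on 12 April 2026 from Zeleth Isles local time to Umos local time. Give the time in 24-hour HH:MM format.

Daylight saving runs 9 November 2025 – 6 March 2026; 12 April 2026 is outside that window, so Zeleth Isles is on standard time at UTC+07:00.
20:45 Zeleth Isles − 7h = 13:45 UTC.
1 April 2026 is a Wednesday, so the first Sunday is April 5 and the third is April 19.
1 November 2026 is a Sunday, so Sundays fall on 1, 8, 15, 22, 29; the last is November 29.
At the standard offset (UTC−01:30), 13:45 UTC − 1h30m = 12:15 Umos standard time.
Daylight saving runs 19 April – 29 November; the standard-time date in Umos, 12 April 2026, is outside that window, so Umos is on standard time at UTC−01:30.
13:45 UTC − 1h30m = 12:15 Umos.

12:15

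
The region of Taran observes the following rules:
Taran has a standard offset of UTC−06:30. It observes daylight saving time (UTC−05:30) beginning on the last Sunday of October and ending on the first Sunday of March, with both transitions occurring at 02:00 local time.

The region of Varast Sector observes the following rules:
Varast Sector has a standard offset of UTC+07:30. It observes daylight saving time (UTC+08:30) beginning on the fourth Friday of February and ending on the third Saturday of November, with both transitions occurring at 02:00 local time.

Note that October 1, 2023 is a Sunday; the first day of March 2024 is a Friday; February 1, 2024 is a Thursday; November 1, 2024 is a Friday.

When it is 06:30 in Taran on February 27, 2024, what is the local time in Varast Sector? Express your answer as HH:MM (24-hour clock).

1 October 2023 is a Sunday, so Sundays fall on 1, 8, 15, 22, 29; the last is October 29.
1 March 2024 is a Friday, so the first Sunday is March 3.
February 27, 2024 lies within the daylight-saving period (29 October 2023 – 3 March 2024), so Taran is on daylight time, UTC−05:30.
06:30 Taran + 5h30m = 12:00 UTC.
1 February 2024 is a Thursday, so the first Friday is February 2 and the fourth is February 23.
1 November 2024 is a Friday, so the first Saturday is November 2 and the third is November 16.
At the standard offset (UTC+07:30), 12:00 UTC + 7h30m = 19:30 Varast Sector standard time.
The standard-time date in Varast Sector, February 27, 2024, falls between 23 February and 16 November, so daylight saving is in effect and Varast Sector is at UTC+08:30.
12:00 UTC + 8h30m = 20:30 Varast Sector.

20:30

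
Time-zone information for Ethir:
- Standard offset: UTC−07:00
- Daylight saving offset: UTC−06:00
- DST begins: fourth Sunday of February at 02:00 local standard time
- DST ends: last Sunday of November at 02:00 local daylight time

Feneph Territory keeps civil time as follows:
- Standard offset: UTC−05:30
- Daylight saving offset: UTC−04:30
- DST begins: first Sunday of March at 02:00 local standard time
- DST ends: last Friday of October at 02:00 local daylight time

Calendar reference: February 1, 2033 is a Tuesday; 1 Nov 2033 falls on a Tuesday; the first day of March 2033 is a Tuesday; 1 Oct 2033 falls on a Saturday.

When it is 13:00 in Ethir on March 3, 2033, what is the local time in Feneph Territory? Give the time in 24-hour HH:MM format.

1 February 2033 is a Tuesday, so the first Sunday is February 6 and the fourth is February 27.
1 November 2033 is a Tuesday, so Sundays fall on 6, 13, 20, 27; the last is November 27.
March 3, 2033 lies within the daylight-saving period (27 February – 27 November), so Ethir is on daylight time, UTC−06:00.
13:00 Ethir + 6h = 19:00 UTC.
1 March 2033 is a Tuesday, so the first Sunday is March 6.
1 October 2033 is a Saturday, so Fridays fall on 7, 14, 21, 28; the last is October 28.
At the standard offset (UTC−05:30), 19:00 UTC − 5h30m = 13:30 Feneph Territory standard time.
The standard-time date in Feneph Territory, March 3, 2033, is outside the daylight-saving period (6 March – 28 October), so Feneph Territory is on standard time, UTC−05:30.
19:00 UTC − 5h30m = 13:30 Feneph Territory.

13:30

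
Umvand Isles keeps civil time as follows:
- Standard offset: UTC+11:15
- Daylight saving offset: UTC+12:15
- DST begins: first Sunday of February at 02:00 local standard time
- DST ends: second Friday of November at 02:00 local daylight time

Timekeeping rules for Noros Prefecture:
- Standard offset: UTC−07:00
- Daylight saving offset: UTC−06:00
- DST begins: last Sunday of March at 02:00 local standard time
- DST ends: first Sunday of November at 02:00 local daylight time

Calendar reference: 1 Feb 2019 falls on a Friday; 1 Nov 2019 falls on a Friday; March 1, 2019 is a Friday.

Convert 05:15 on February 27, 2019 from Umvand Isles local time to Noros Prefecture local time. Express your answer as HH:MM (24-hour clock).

10:00

1 February 2019 is a Friday, so the first Sunday is February 3.
1 November 2019 is a Friday, so the first Friday is November 1 and the second is November 8.
Daylight saving runs 3 February – 8 November; February 27, 2019 is inside that window, so Umvand Isles is at UTC+12:15.
05:15 Umvand Isles − 12h15m = 17:00 UTC (rolling into the previous day, 26 February 2019).
1 March 2019 is a Friday, so Sundays fall on 3, 10, 17, 24, 31; the last is March 31.
1 November 2019 is a Friday, so the first Sunday is November 3.
At the standard offset (UTC−07:00), 17:00 UTC − 7h = 10:00 Noros Prefecture standard time.
The standard-time date in Noros Prefecture, February 26, 2019, is outside the daylight-saving period (31 March – 3 November), so Noros Prefecture is on standard time, UTC−07:00.
17:00 UTC − 7h = 10:00 Noros Prefecture.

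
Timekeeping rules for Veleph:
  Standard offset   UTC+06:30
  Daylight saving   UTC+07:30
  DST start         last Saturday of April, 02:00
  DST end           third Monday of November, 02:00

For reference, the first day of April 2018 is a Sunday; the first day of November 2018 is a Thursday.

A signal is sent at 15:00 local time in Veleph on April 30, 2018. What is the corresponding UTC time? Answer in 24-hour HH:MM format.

07:30

1 April 2018 is a Sunday, so Saturdays fall on 7, 14, 21, 28; the last is April 28.
1 November 2018 is a Thursday, so the first Monday is November 5 and the third is November 19.
April 30, 2018 falls between 28 April and 19 November, so daylight saving is in effect and Veleph is at UTC+07:30.
15:00 local − 7h30m = 07:30 UTC.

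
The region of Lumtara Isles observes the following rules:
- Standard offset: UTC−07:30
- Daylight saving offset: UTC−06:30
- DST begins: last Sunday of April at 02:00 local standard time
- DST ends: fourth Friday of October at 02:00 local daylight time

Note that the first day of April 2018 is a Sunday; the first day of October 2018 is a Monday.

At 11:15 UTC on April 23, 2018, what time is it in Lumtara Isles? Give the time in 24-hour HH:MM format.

1 April 2018 is a Sunday, so Sundays fall on 1, 8, 15, 22, 29; the last is April 29.
1 October 2018 is a Monday, so the first Friday is October 5 and the fourth is October 26.
At the standard offset (UTC−07:30), 11:15 UTC − 7h30m = 03:45 Lumtara Isles standard time.
The standard-time date in Lumtara Isles, April 23, 2018, does not fall between 29 April and 26 October, so daylight saving is not in effect and Lumtara Isles is at UTC−07:30.
11:15 UTC − 7h30m = 03:45 local.

03:45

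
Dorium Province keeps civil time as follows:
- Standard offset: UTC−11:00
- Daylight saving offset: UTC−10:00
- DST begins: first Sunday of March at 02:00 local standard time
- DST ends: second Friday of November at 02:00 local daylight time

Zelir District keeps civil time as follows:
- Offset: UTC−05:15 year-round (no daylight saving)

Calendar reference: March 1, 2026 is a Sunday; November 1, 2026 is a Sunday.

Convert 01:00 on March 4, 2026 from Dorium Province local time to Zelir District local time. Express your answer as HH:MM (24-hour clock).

05:45

1 March 2026 is a Sunday, so the first Sunday is March 1.
1 November 2026 is a Sunday, so the first Friday is November 6 and the second is November 13.
Daylight saving runs 1 March – 13 November; March 4, 2026 is inside that window, so Dorium Province is at UTC−10:00.
01:00 Dorium Province + 10h = 11:00 UTC.
Zelir District stays on UTC−05:15 all year.
11:00 UTC − 5h15m = 05:45 Zelir District.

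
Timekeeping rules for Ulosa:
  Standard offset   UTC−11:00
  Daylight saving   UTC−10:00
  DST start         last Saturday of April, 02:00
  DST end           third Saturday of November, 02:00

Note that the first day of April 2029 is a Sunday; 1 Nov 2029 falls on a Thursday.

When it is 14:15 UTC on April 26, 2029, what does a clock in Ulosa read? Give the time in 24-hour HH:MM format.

1 April 2029 is a Sunday, so Saturdays fall on 7, 14, 21, 28; the last is April 28.
1 November 2029 is a Thursday, so the first Saturday is November 3 and the third is November 17.
At the standard offset (UTC−11:00), 14:15 UTC − 11h = 03:15 Ulosa standard time.
The standard-time date in Ulosa, April 26, 2029, does not fall between 28 April and 17 November, so daylight saving is not in effect and Ulosa is at UTC−11:00.
14:15 UTC − 11h = 03:15 local.

03:15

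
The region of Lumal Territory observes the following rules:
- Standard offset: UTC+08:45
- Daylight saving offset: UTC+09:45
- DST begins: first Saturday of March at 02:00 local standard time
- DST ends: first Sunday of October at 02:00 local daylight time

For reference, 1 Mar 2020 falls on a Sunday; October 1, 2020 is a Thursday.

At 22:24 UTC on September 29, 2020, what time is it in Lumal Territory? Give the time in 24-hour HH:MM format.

1 March 2020 is a Sunday, so the first Saturday is March 7.
1 October 2020 is a Thursday, so the first Sunday is October 4.
At the standard offset (UTC+08:45), 22:24 UTC + 8h45m = 07:09 Lumal Territory standard time (rolling into the next day, 30 September 2020).
The standard-time date in Lumal Territory, September 30, 2020, lies within the daylight-saving period (7 March – 4 October), so Lumal Territory is on daylight time, UTC+09:45.
22:24 UTC + 9h45m = 08:09 local (rolling into the next day, 30 September 2020).

08:09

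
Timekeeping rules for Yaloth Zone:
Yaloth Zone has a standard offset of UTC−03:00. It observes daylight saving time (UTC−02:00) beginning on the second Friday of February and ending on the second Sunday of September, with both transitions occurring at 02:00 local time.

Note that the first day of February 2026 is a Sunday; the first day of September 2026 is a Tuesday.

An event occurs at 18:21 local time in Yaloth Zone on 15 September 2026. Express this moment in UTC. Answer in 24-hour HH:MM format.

1 February 2026 is a Sunday, so the first Friday is February 6 and the second is February 13.
1 September 2026 is a Tuesday, so the first Sunday is September 6 and the second is September 13.
15 September 2026 is outside the daylight-saving period (13 February – 13 September), so Yaloth Zone is on standard time, UTC−03:00.
18:21 local + 3h = 21:21 UTC.

21:21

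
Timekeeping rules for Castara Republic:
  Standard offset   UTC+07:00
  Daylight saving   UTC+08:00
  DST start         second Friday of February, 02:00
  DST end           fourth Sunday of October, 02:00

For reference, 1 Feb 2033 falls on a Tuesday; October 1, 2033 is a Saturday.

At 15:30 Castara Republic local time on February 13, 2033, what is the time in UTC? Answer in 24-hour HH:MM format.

1 February 2033 is a Tuesday, so the first Friday is February 4 and the second is February 11.
1 October 2033 is a Saturday, so the first Sunday is October 2 and the fourth is October 23.
February 13, 2033 falls between 11 February and 23 October, so daylight saving is in effect and Castara Republic is at UTC+08:00.
15:30 local − 8h = 07:30 UTC.

07:30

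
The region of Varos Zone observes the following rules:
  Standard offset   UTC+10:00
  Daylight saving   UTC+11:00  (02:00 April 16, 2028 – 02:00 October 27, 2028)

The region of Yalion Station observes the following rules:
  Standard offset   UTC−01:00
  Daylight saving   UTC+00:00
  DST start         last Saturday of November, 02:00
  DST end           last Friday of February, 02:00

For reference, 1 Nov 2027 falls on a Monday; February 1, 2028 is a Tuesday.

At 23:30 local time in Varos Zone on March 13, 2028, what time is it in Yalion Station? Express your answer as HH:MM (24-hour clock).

12:30

March 13, 2028 does not fall between 16 April and 27 October, so daylight saving is not in effect and Varos Zone is at UTC+10:00.
23:30 Varos Zone − 10h = 13:30 UTC.
1 November 2027 is a Monday, so Saturdays fall on 6, 13, 20, 27; the last is November 27.
1 February 2028 is a Tuesday, so Fridays fall on 4, 11, 18, 25; the last is February 25.
At the standard offset (UTC−01:00), 13:30 UTC − 1h = 12:30 Yalion Station standard time.
The standard-time date in Yalion Station, March 13, 2028, does not fall between 27 November 2027 and 25 February 2028, so daylight saving is not in effect and Yalion Station is at UTC−01:00.
13:30 UTC − 1h = 12:30 Yalion Station.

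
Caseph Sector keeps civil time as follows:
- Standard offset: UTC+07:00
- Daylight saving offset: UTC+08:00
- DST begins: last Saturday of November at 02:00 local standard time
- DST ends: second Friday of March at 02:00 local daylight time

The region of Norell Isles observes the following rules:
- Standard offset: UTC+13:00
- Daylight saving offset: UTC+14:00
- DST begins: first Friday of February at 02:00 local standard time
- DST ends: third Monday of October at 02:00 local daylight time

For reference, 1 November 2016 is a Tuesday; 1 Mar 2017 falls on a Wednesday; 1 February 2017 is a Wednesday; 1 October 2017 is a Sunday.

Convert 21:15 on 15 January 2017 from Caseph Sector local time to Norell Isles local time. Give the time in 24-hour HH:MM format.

1 November 2016 is a Tuesday, so Saturdays fall on 5, 12, 19, 26; the last is November 26.
1 March 2017 is a Wednesday, so the first Friday is March 3 and the second is March 10.
15 January 2017 falls between 26 November 2016 and 10 March 2017, so daylight saving is in effect and Caseph Sector is at UTC+08:00.
21:15 Caseph Sector − 8h = 13:15 UTC.
1 February 2017 is a Wednesday, so the first Friday is February 3.
1 October 2017 is a Sunday, so the first Monday is October 2 and the third is October 16.
At the standard offset (UTC+13:00), 13:15 UTC + 13h = 02:15 Norell Isles standard time (rolling into the next day, 16 January 2017).
Daylight saving runs 3 February – 16 October; the standard-time date in Norell Isles, 16 January 2017, is outside that window, so Norell Isles is on standard time at UTC+13:00.
13:15 UTC + 13h = 02:15 Norell Isles (rolling into the next day, 16 January 2017).

02:15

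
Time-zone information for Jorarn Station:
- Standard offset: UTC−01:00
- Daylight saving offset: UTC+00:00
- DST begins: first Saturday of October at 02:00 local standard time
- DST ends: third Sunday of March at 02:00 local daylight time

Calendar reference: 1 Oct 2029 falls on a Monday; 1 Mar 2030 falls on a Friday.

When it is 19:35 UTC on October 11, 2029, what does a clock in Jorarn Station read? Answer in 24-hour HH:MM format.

1 October 2029 is a Monday, so the first Saturday is October 6.
1 March 2030 is a Friday, so the first Sunday is March 3 and the third is March 17.
At the standard offset (UTC−01:00), 19:35 UTC − 1h = 18:35 Jorarn Station standard time.
The standard-time date in Jorarn Station, October 11, 2029, falls between 6 October 2029 and 17 March 2030, so daylight saving is in effect and Jorarn Station is at UTC+00:00.
19:35 UTC + 0h = 19:35 local.

19:35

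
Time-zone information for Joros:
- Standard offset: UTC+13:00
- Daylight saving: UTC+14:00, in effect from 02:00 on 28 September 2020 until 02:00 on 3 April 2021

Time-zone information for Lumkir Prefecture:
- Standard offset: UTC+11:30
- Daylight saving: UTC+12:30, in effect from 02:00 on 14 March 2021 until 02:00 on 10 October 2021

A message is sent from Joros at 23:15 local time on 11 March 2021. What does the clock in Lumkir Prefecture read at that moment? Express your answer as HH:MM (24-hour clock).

20:45

11 March 2021 falls between 28 September 2020 and 3 April 2021, so daylight saving is in effect and Joros is at UTC+14:00.
23:15 Joros − 14h = 09:15 UTC.
At the standard offset (UTC+11:30), 09:15 UTC + 11h30m = 20:45 Lumkir Prefecture standard time.
The standard-time date in Lumkir Prefecture, 11 March 2021, is outside the daylight-saving period (14 March – 10 October), so Lumkir Prefecture is on standard time, UTC+11:30.
09:15 UTC + 11h30m = 20:45 Lumkir Prefecture.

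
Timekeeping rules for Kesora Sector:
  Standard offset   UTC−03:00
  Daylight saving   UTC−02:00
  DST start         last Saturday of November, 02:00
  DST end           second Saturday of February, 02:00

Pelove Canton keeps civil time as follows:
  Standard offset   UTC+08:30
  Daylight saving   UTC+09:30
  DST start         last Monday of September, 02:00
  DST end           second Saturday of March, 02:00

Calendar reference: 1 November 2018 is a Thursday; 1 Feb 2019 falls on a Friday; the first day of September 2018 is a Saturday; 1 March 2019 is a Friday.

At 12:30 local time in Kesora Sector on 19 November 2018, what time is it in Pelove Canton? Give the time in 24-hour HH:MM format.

01:00

1 November 2018 is a Thursday, so Saturdays fall on 3, 10, 17, 24; the last is November 24.
1 February 2019 is a Friday, so the first Saturday is February 2 and the second is February 9.
19 November 2018 does not fall between 24 November 2018 and 9 February 2019, so daylight saving is not in effect and Kesora Sector is at UTC−03:00.
12:30 Kesora Sector + 3h = 15:30 UTC.
1 September 2018 is a Saturday, so Mondays fall on 3, 10, 17, 24; the last is September 24.
1 March 2019 is a Friday, so the first Saturday is March 2 and the second is March 9.
At the standard offset (UTC+08:30), 15:30 UTC + 8h30m = 00:00 Pelove Canton standard time (rolling into the next day, 20 November 2018).
The standard-time date in Pelove Canton, 20 November 2018, falls between 24 September 2018 and 9 March 2019, so daylight saving is in effect and Pelove Canton is at UTC+09:30.
15:30 UTC + 9h30m = 01:00 Pelove Canton (rolling into the next day, 20 November 2018).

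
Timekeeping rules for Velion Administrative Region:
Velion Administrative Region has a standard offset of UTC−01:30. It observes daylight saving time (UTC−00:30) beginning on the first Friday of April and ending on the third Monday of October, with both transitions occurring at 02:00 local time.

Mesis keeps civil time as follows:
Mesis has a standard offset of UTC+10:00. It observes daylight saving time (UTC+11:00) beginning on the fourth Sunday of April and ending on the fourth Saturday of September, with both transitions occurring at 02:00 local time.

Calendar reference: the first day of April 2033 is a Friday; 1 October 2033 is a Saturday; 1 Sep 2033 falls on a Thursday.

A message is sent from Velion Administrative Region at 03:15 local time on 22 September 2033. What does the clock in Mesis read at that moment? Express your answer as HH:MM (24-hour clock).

1 April 2033 is a Friday, so the first Friday is April 1.
1 October 2033 is a Saturday, so the first Monday is October 3 and the third is October 17.
22 September 2033 lies within the daylight-saving period (1 April – 17 October), so Velion Administrative Region is on daylight time, UTC−00:30.
03:15 Velion Administrative Region + 0h30m = 03:45 UTC.
1 April 2033 is a Friday, so the first Sunday is April 3 and the fourth is April 24.
1 September 2033 is a Thursday, so the first Saturday is September 3 and the fourth is September 24.
At the standard offset (UTC+10:00), 03:45 UTC + 10h = 13:45 Mesis standard time.
Daylight saving runs 24 April – 24 September; the standard-time date in Mesis, 22 September 2033, is inside that window, so Mesis is at UTC+11:00.
03:45 UTC + 11h = 14:45 Mesis.

14:45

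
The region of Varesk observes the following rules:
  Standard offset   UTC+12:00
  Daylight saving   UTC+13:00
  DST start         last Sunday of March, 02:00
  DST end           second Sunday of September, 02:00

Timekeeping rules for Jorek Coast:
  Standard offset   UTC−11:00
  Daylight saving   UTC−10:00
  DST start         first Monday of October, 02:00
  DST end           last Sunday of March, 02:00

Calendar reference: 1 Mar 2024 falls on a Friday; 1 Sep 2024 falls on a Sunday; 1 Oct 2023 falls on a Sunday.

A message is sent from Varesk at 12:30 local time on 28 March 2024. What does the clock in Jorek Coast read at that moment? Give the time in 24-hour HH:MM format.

14:30

1 March 2024 is a Friday, so Sundays fall on 3, 10, 17, 24, 31; the last is March 31.
1 September 2024 is a Sunday, so the first Sunday is September 1 and the second is September 8.
Daylight saving runs 31 March – 8 September; 28 March 2024 is outside that window, so Varesk is on standard time at UTC+12:00.
12:30 Varesk − 12h = 00:30 UTC.
1 October 2023 is a Sunday, so the first Monday is October 2.
1 March 2024 is a Friday, so Sundays fall on 3, 10, 17, 24, 31; the last is March 31.
At the standard offset (UTC−11:00), 00:30 UTC − 11h = 13:30 Jorek Coast standard time (rolling into the previous day, 27 March 2024).
The standard-time date in Jorek Coast, 27 March 2024, falls between 2 October 2023 and 31 March 2024, so daylight saving is in effect and Jorek Coast is at UTC−10:00.
00:30 UTC − 10h = 14:30 Jorek Coast (rolling into the previous day, 27 March 2024).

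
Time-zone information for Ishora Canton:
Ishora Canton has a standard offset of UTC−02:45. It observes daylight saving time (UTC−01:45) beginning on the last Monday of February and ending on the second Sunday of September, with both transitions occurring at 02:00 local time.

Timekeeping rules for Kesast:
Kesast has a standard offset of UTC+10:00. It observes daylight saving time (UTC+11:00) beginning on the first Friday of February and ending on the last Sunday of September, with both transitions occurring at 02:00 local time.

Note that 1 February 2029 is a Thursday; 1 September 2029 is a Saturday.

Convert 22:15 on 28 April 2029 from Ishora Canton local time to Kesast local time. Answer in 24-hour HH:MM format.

1 February 2029 is a Thursday, so Mondays fall on 5, 12, 19, 26; the last is February 26.
1 September 2029 is a Saturday, so the first Sunday is September 2 and the second is September 9.
28 April 2029 lies within the daylight-saving period (26 February – 9 September), so Ishora Canton is on daylight time, UTC−01:45.
22:15 Ishora Canton + 1h45m = 00:00 UTC (rolling into the next day, 29 April 2029).
1 February 2029 is a Thursday, so the first Friday is February 2.
1 September 2029 is a Saturday, so Sundays fall on 2, 9, 16, 23, 30; the last is September 30.
At the standard offset (UTC+10:00), 00:00 UTC + 10h = 10:00 Kesast standard time.
Daylight saving runs 2 February – 30 September; the standard-time date in Kesast, 29 April 2029, is inside that window, so Kesast is at UTC+11:00.
00:00 UTC + 11h = 11:00 Kesast.

11:00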